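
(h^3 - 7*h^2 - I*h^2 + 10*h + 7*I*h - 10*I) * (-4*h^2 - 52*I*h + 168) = -4*h^5 + 28*h^4 - 48*I*h^4 + 76*h^3 + 336*I*h^3 - 812*h^2 - 648*I*h^2 + 1160*h + 1176*I*h - 1680*I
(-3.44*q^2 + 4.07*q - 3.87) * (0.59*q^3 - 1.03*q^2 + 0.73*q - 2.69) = -2.0296*q^5 + 5.9445*q^4 - 8.9866*q^3 + 16.2108*q^2 - 13.7734*q + 10.4103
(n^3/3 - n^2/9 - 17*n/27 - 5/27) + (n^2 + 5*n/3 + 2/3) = n^3/3 + 8*n^2/9 + 28*n/27 + 13/27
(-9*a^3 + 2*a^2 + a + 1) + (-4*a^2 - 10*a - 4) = -9*a^3 - 2*a^2 - 9*a - 3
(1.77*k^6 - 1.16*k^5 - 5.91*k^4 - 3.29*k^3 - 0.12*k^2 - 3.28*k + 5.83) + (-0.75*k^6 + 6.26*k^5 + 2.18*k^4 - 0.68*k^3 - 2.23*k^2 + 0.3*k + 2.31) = 1.02*k^6 + 5.1*k^5 - 3.73*k^4 - 3.97*k^3 - 2.35*k^2 - 2.98*k + 8.14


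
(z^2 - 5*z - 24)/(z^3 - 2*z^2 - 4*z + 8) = (z^2 - 5*z - 24)/(z^3 - 2*z^2 - 4*z + 8)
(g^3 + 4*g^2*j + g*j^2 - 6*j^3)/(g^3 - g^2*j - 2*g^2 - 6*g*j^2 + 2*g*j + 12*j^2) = (g^2 + 2*g*j - 3*j^2)/(g^2 - 3*g*j - 2*g + 6*j)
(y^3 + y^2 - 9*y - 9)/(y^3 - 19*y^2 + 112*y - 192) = (y^2 + 4*y + 3)/(y^2 - 16*y + 64)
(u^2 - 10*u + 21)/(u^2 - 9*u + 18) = (u - 7)/(u - 6)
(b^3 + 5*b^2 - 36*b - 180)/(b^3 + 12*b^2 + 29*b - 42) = (b^2 - b - 30)/(b^2 + 6*b - 7)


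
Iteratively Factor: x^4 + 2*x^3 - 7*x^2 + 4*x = (x + 4)*(x^3 - 2*x^2 + x) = (x - 1)*(x + 4)*(x^2 - x) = (x - 1)^2*(x + 4)*(x)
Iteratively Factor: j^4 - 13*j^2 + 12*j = (j + 4)*(j^3 - 4*j^2 + 3*j) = (j - 3)*(j + 4)*(j^2 - j) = (j - 3)*(j - 1)*(j + 4)*(j)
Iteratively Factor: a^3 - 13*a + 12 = (a + 4)*(a^2 - 4*a + 3) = (a - 3)*(a + 4)*(a - 1)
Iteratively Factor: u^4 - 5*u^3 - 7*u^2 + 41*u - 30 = (u - 1)*(u^3 - 4*u^2 - 11*u + 30) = (u - 5)*(u - 1)*(u^2 + u - 6) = (u - 5)*(u - 1)*(u + 3)*(u - 2)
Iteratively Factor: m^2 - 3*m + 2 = (m - 2)*(m - 1)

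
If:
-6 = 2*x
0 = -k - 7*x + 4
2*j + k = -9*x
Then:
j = 1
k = 25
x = -3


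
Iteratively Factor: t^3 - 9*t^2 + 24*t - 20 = (t - 2)*(t^2 - 7*t + 10) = (t - 2)^2*(t - 5)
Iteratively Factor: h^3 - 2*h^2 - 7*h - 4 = (h - 4)*(h^2 + 2*h + 1) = (h - 4)*(h + 1)*(h + 1)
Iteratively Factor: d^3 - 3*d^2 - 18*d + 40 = (d - 2)*(d^2 - d - 20) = (d - 5)*(d - 2)*(d + 4)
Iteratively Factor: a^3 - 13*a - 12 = (a + 1)*(a^2 - a - 12) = (a + 1)*(a + 3)*(a - 4)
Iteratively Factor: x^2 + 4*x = (x)*(x + 4)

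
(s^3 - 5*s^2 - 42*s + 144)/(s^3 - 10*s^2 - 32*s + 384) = (s - 3)/(s - 8)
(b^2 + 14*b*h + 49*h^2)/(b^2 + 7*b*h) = (b + 7*h)/b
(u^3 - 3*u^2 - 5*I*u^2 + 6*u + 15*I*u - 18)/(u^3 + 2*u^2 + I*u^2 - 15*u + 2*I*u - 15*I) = (u - 6*I)/(u + 5)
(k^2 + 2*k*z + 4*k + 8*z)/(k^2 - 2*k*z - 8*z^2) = (-k - 4)/(-k + 4*z)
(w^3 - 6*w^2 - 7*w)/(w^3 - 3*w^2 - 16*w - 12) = w*(w - 7)/(w^2 - 4*w - 12)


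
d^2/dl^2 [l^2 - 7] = 2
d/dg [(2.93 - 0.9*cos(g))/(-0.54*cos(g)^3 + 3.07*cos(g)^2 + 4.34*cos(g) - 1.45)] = (0.972*cos(g)^3 - 7.5096*cos(g)^2 + 17.9902*cos(g) + 11.4112)*sin(g)/(0.2916*cos(g)^6 - 3.3156*cos(g)^5 + 4.7377*cos(g)^4 + 28.2136*cos(g)^3 + 9.9326*cos(g)^2 - 12.586*cos(g) + 2.1025)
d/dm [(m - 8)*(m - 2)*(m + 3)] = 3*m^2 - 14*m - 14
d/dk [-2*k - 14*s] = -2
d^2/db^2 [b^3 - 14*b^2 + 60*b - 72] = 6*b - 28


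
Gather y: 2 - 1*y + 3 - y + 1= 6 - 2*y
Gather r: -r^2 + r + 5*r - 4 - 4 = -r^2 + 6*r - 8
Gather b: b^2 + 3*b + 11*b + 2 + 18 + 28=b^2 + 14*b + 48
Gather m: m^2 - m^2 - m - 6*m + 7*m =0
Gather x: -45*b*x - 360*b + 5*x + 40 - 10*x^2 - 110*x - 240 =-360*b - 10*x^2 + x*(-45*b - 105) - 200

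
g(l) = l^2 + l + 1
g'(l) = 2*l + 1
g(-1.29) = 1.37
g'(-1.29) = -1.58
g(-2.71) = 5.63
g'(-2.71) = -4.42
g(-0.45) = 0.75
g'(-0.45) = 0.10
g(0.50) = 1.75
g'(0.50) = 2.00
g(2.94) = 12.58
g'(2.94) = 6.88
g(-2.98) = 6.90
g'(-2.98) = -4.96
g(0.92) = 2.77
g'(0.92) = 2.84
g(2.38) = 9.04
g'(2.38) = 5.76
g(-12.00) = 133.00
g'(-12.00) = -23.00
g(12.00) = 157.00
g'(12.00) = 25.00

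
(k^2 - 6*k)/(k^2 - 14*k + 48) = k/(k - 8)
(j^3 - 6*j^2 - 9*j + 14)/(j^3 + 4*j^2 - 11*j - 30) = (j^2 - 8*j + 7)/(j^2 + 2*j - 15)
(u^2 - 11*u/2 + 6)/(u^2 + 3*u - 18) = (u^2 - 11*u/2 + 6)/(u^2 + 3*u - 18)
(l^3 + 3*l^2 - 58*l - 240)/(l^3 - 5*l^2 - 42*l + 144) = (l + 5)/(l - 3)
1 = 1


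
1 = 1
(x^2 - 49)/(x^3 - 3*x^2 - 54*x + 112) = (x - 7)/(x^2 - 10*x + 16)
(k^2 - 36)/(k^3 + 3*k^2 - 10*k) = (k^2 - 36)/(k*(k^2 + 3*k - 10))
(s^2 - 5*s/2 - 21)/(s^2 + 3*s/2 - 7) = (s - 6)/(s - 2)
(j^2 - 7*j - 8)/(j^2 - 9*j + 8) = (j + 1)/(j - 1)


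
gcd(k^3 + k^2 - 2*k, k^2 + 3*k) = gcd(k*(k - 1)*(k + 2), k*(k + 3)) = k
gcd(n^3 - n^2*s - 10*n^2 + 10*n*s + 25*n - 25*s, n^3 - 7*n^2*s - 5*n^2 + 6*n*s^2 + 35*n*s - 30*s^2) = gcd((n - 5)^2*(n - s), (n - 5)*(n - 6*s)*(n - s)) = -n^2 + n*s + 5*n - 5*s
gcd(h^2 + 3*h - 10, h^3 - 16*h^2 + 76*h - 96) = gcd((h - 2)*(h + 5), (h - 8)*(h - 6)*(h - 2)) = h - 2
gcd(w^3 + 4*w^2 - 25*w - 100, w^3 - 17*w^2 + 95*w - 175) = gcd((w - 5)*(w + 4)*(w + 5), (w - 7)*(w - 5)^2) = w - 5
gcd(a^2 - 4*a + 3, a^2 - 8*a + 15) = a - 3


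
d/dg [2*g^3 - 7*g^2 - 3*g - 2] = 6*g^2 - 14*g - 3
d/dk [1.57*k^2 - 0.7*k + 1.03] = 3.14*k - 0.7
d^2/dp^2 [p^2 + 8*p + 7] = 2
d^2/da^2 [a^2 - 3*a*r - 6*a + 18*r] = 2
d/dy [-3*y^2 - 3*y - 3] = -6*y - 3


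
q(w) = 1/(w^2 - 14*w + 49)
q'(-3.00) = 0.00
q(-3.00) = 0.01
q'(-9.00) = 0.00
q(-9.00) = 0.00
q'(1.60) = 0.01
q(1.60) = 0.03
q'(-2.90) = 0.00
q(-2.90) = 0.01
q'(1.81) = 0.01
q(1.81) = 0.04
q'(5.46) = 0.55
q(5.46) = 0.42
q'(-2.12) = 0.00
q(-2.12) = 0.01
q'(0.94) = 0.01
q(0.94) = 0.03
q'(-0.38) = 0.00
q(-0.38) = 0.02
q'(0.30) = 0.01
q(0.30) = 0.02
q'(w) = (14 - 2*w)/(w^2 - 14*w + 49)^2 = 2*(7 - w)/(w^2 - 14*w + 49)^2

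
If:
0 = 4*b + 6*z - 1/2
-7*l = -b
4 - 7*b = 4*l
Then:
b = 28/53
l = 4/53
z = -57/212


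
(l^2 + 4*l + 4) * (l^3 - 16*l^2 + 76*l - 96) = l^5 - 12*l^4 + 16*l^3 + 144*l^2 - 80*l - 384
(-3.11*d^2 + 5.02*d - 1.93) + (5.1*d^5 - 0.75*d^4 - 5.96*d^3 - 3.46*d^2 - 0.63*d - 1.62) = 5.1*d^5 - 0.75*d^4 - 5.96*d^3 - 6.57*d^2 + 4.39*d - 3.55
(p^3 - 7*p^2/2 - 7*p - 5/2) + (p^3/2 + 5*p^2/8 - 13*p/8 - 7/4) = 3*p^3/2 - 23*p^2/8 - 69*p/8 - 17/4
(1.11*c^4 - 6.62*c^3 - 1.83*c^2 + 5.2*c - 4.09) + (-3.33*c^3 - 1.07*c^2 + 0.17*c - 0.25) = 1.11*c^4 - 9.95*c^3 - 2.9*c^2 + 5.37*c - 4.34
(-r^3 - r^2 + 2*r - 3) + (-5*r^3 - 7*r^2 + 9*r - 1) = -6*r^3 - 8*r^2 + 11*r - 4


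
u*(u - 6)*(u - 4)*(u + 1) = u^4 - 9*u^3 + 14*u^2 + 24*u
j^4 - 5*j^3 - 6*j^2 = j^2*(j - 6)*(j + 1)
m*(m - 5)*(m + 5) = m^3 - 25*m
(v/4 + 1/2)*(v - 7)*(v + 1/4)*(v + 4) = v^4/4 - 3*v^3/16 - 137*v^2/16 - 129*v/8 - 7/2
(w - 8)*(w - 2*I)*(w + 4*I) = w^3 - 8*w^2 + 2*I*w^2 + 8*w - 16*I*w - 64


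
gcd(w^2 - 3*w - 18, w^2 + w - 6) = w + 3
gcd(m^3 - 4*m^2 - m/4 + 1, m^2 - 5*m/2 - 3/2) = m + 1/2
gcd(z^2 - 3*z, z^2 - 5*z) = z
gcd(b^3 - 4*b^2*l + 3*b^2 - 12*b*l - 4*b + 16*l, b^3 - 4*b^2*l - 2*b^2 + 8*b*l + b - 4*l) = b^2 - 4*b*l - b + 4*l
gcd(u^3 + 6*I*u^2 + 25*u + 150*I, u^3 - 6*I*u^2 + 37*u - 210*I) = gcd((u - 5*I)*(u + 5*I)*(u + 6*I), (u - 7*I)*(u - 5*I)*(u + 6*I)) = u^2 + I*u + 30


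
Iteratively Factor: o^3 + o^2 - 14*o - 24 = (o + 3)*(o^2 - 2*o - 8) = (o - 4)*(o + 3)*(o + 2)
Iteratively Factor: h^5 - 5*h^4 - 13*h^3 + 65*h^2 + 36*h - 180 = (h - 3)*(h^4 - 2*h^3 - 19*h^2 + 8*h + 60) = (h - 3)*(h - 2)*(h^3 - 19*h - 30) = (h - 3)*(h - 2)*(h + 2)*(h^2 - 2*h - 15) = (h - 5)*(h - 3)*(h - 2)*(h + 2)*(h + 3)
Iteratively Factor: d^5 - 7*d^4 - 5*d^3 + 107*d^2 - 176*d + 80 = (d + 4)*(d^4 - 11*d^3 + 39*d^2 - 49*d + 20) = (d - 4)*(d + 4)*(d^3 - 7*d^2 + 11*d - 5) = (d - 4)*(d - 1)*(d + 4)*(d^2 - 6*d + 5) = (d - 4)*(d - 1)^2*(d + 4)*(d - 5)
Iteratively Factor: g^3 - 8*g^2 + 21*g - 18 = (g - 3)*(g^2 - 5*g + 6) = (g - 3)*(g - 2)*(g - 3)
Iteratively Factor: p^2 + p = (p)*(p + 1)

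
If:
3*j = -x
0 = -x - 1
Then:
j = 1/3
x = -1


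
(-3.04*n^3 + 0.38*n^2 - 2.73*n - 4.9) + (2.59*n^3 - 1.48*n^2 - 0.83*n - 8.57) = -0.45*n^3 - 1.1*n^2 - 3.56*n - 13.47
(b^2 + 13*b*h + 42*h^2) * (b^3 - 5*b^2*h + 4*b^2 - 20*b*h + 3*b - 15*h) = b^5 + 8*b^4*h + 4*b^4 - 23*b^3*h^2 + 32*b^3*h + 3*b^3 - 210*b^2*h^3 - 92*b^2*h^2 + 24*b^2*h - 840*b*h^3 - 69*b*h^2 - 630*h^3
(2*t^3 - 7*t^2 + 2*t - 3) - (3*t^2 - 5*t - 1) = 2*t^3 - 10*t^2 + 7*t - 2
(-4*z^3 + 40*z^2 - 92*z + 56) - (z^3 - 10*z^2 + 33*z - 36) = -5*z^3 + 50*z^2 - 125*z + 92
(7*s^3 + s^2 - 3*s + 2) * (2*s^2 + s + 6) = 14*s^5 + 9*s^4 + 37*s^3 + 7*s^2 - 16*s + 12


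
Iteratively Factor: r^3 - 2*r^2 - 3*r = (r)*(r^2 - 2*r - 3) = r*(r + 1)*(r - 3)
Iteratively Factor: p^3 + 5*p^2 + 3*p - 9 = (p - 1)*(p^2 + 6*p + 9) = (p - 1)*(p + 3)*(p + 3)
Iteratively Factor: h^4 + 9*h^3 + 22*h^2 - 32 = (h + 4)*(h^3 + 5*h^2 + 2*h - 8) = (h + 4)^2*(h^2 + h - 2) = (h + 2)*(h + 4)^2*(h - 1)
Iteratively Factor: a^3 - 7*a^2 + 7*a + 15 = (a - 3)*(a^2 - 4*a - 5) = (a - 5)*(a - 3)*(a + 1)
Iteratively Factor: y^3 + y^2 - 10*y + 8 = (y - 1)*(y^2 + 2*y - 8) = (y - 2)*(y - 1)*(y + 4)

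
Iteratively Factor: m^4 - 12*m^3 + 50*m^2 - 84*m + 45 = (m - 5)*(m^3 - 7*m^2 + 15*m - 9) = (m - 5)*(m - 1)*(m^2 - 6*m + 9) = (m - 5)*(m - 3)*(m - 1)*(m - 3)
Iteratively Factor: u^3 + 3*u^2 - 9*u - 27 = (u + 3)*(u^2 - 9) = (u - 3)*(u + 3)*(u + 3)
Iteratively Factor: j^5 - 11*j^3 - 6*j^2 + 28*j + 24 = (j - 2)*(j^4 + 2*j^3 - 7*j^2 - 20*j - 12) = (j - 2)*(j + 1)*(j^3 + j^2 - 8*j - 12) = (j - 3)*(j - 2)*(j + 1)*(j^2 + 4*j + 4) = (j - 3)*(j - 2)*(j + 1)*(j + 2)*(j + 2)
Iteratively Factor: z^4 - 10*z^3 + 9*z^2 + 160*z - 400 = (z + 4)*(z^3 - 14*z^2 + 65*z - 100) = (z - 4)*(z + 4)*(z^2 - 10*z + 25) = (z - 5)*(z - 4)*(z + 4)*(z - 5)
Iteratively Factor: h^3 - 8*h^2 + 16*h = (h)*(h^2 - 8*h + 16) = h*(h - 4)*(h - 4)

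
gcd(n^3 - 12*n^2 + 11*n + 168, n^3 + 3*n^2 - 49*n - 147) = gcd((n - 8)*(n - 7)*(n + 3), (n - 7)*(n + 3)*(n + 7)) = n^2 - 4*n - 21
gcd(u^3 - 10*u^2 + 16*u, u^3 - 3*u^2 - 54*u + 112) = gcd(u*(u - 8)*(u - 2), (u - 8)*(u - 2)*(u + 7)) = u^2 - 10*u + 16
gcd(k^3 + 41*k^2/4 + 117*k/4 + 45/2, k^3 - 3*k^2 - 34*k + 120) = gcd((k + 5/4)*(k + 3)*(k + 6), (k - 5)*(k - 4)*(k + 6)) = k + 6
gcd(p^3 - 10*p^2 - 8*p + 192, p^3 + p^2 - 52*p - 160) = p^2 - 4*p - 32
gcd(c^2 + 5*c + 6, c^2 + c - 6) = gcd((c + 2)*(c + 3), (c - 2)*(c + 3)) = c + 3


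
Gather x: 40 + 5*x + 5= 5*x + 45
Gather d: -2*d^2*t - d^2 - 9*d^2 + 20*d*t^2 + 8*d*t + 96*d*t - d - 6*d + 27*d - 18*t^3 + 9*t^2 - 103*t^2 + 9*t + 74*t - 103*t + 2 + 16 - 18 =d^2*(-2*t - 10) + d*(20*t^2 + 104*t + 20) - 18*t^3 - 94*t^2 - 20*t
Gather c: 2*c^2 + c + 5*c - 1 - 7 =2*c^2 + 6*c - 8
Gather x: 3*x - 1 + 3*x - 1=6*x - 2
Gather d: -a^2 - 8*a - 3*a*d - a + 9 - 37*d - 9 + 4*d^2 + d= -a^2 - 9*a + 4*d^2 + d*(-3*a - 36)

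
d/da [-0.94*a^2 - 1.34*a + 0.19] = -1.88*a - 1.34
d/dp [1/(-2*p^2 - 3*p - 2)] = (4*p + 3)/(2*p^2 + 3*p + 2)^2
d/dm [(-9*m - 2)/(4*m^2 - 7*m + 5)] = (36*m^2 + 16*m - 59)/(16*m^4 - 56*m^3 + 89*m^2 - 70*m + 25)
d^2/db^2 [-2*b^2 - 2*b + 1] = -4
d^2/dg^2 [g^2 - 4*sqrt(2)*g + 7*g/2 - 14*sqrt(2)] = 2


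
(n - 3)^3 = n^3 - 9*n^2 + 27*n - 27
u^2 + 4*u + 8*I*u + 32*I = (u + 4)*(u + 8*I)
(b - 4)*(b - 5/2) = b^2 - 13*b/2 + 10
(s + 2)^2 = s^2 + 4*s + 4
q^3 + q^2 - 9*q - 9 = (q - 3)*(q + 1)*(q + 3)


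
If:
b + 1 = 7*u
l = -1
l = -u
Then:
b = 6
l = -1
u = 1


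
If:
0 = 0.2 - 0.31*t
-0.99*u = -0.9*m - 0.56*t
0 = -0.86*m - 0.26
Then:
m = -0.30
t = 0.65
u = 0.09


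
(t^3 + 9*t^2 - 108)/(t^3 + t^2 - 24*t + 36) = (t + 6)/(t - 2)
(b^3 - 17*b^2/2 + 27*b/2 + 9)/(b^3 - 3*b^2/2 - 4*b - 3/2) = (b - 6)/(b + 1)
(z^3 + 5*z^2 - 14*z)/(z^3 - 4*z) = (z + 7)/(z + 2)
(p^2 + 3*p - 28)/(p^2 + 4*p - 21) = (p - 4)/(p - 3)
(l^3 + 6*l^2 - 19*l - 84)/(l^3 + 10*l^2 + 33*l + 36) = (l^2 + 3*l - 28)/(l^2 + 7*l + 12)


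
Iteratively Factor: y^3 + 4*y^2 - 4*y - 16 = (y - 2)*(y^2 + 6*y + 8) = (y - 2)*(y + 4)*(y + 2)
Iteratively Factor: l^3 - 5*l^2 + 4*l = (l - 4)*(l^2 - l) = (l - 4)*(l - 1)*(l)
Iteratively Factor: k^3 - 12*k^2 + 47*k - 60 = (k - 4)*(k^2 - 8*k + 15) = (k - 4)*(k - 3)*(k - 5)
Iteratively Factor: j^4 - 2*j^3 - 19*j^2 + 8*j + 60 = (j + 3)*(j^3 - 5*j^2 - 4*j + 20) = (j - 2)*(j + 3)*(j^2 - 3*j - 10) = (j - 2)*(j + 2)*(j + 3)*(j - 5)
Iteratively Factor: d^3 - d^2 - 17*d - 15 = (d - 5)*(d^2 + 4*d + 3) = (d - 5)*(d + 1)*(d + 3)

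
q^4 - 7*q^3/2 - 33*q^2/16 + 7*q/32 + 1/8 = (q - 4)*(q - 1/4)*(q + 1/4)*(q + 1/2)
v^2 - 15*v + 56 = (v - 8)*(v - 7)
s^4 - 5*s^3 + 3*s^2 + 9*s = s*(s - 3)^2*(s + 1)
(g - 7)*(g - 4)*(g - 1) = g^3 - 12*g^2 + 39*g - 28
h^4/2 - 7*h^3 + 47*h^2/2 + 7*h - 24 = (h/2 + 1/2)*(h - 8)*(h - 6)*(h - 1)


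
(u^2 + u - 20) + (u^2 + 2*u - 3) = 2*u^2 + 3*u - 23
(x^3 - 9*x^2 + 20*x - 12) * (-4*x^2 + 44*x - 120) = -4*x^5 + 80*x^4 - 596*x^3 + 2008*x^2 - 2928*x + 1440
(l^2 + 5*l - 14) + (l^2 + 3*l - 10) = 2*l^2 + 8*l - 24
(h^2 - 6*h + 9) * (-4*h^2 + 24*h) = -4*h^4 + 48*h^3 - 180*h^2 + 216*h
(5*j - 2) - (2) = 5*j - 4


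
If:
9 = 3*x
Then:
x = 3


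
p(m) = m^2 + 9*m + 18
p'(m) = 2*m + 9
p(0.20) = 19.84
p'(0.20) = 9.40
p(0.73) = 25.10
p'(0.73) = 10.46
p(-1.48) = 6.87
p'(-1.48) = 6.04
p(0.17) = 19.56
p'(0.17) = 9.34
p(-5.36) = -1.51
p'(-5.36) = -1.72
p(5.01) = 88.19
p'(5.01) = 19.02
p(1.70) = 36.19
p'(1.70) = 12.40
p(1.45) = 33.15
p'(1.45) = 11.90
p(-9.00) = 18.00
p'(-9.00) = -9.00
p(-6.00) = 0.00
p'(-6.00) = -3.00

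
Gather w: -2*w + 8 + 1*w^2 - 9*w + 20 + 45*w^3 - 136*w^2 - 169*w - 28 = 45*w^3 - 135*w^2 - 180*w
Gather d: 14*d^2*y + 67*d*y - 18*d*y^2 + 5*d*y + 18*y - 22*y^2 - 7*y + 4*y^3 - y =14*d^2*y + d*(-18*y^2 + 72*y) + 4*y^3 - 22*y^2 + 10*y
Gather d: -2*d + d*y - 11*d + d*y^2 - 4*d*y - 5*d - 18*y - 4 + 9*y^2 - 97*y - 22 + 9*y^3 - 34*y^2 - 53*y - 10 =d*(y^2 - 3*y - 18) + 9*y^3 - 25*y^2 - 168*y - 36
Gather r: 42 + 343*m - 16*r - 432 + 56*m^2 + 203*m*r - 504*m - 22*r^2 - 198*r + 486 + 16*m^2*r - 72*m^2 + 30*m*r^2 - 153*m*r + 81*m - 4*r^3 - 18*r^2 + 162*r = -16*m^2 - 80*m - 4*r^3 + r^2*(30*m - 40) + r*(16*m^2 + 50*m - 52) + 96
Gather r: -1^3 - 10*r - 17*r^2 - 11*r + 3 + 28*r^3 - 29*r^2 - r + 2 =28*r^3 - 46*r^2 - 22*r + 4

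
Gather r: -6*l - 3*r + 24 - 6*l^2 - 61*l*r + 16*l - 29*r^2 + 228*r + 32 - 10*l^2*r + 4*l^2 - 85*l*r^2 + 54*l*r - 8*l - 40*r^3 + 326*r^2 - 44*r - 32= -2*l^2 + 2*l - 40*r^3 + r^2*(297 - 85*l) + r*(-10*l^2 - 7*l + 181) + 24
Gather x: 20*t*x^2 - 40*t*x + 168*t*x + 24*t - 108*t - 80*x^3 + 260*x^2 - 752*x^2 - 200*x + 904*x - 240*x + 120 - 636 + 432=-84*t - 80*x^3 + x^2*(20*t - 492) + x*(128*t + 464) - 84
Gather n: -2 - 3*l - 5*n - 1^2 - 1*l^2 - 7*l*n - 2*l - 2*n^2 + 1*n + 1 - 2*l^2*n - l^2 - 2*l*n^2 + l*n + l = -2*l^2 - 4*l + n^2*(-2*l - 2) + n*(-2*l^2 - 6*l - 4) - 2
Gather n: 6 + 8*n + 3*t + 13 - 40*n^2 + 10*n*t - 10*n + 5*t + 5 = -40*n^2 + n*(10*t - 2) + 8*t + 24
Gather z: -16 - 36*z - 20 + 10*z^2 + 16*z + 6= 10*z^2 - 20*z - 30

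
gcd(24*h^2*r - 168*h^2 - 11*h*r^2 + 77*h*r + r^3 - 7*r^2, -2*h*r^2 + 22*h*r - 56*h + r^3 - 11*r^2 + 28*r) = r - 7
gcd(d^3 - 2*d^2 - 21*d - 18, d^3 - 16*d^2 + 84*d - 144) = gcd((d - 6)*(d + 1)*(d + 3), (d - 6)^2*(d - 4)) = d - 6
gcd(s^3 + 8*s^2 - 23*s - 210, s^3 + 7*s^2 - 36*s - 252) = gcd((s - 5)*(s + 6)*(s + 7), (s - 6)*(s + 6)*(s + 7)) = s^2 + 13*s + 42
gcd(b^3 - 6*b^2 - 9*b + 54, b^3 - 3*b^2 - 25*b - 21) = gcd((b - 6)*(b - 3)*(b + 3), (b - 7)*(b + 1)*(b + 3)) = b + 3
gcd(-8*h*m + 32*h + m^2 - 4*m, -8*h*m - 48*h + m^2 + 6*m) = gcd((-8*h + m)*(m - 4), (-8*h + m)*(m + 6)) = 8*h - m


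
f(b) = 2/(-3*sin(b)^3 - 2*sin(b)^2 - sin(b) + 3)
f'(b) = 2*(9*sin(b)^2*cos(b) + 4*sin(b)*cos(b) + cos(b))/(-3*sin(b)^3 - 2*sin(b)^2 - sin(b) + 3)^2 = 2*(9*sin(b)^2 + 4*sin(b) + 1)*cos(b)/(3*sin(b)^3 + 2*sin(b)^2 + sin(b) - 3)^2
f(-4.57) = -0.70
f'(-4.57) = -0.48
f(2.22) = -3.44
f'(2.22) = -35.34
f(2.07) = -1.38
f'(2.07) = -5.21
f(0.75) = 4.56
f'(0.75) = 60.06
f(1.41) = -0.71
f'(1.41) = 0.55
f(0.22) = 0.75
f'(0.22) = 0.64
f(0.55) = 1.33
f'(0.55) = 4.19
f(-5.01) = -0.83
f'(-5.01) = 1.32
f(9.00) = 0.98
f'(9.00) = -1.83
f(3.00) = 0.71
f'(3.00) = -0.44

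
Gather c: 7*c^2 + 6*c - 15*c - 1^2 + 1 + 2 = 7*c^2 - 9*c + 2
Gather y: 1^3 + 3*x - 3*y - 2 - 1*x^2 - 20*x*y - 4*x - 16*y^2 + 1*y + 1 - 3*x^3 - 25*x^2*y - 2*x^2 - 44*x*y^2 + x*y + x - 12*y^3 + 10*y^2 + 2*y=-3*x^3 - 3*x^2 - 12*y^3 + y^2*(-44*x - 6) + y*(-25*x^2 - 19*x)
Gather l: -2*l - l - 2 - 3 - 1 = -3*l - 6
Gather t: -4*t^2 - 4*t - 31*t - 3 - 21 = -4*t^2 - 35*t - 24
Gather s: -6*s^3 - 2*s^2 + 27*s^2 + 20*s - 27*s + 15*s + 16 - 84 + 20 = -6*s^3 + 25*s^2 + 8*s - 48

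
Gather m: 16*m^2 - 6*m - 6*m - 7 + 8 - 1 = 16*m^2 - 12*m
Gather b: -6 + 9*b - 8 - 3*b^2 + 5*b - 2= -3*b^2 + 14*b - 16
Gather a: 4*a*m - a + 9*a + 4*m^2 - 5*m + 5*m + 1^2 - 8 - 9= a*(4*m + 8) + 4*m^2 - 16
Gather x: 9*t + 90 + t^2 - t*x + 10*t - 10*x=t^2 + 19*t + x*(-t - 10) + 90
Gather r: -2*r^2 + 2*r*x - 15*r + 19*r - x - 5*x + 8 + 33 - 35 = -2*r^2 + r*(2*x + 4) - 6*x + 6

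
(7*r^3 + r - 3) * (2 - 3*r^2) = -21*r^5 + 11*r^3 + 9*r^2 + 2*r - 6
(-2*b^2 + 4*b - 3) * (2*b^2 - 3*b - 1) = -4*b^4 + 14*b^3 - 16*b^2 + 5*b + 3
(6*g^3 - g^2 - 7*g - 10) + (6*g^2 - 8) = 6*g^3 + 5*g^2 - 7*g - 18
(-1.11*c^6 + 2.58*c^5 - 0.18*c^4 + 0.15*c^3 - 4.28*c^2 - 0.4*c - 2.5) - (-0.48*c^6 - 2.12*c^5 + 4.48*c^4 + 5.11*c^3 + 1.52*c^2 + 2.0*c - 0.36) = -0.63*c^6 + 4.7*c^5 - 4.66*c^4 - 4.96*c^3 - 5.8*c^2 - 2.4*c - 2.14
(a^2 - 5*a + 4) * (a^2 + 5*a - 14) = a^4 - 35*a^2 + 90*a - 56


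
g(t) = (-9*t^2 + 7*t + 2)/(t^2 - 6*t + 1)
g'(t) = (6 - 2*t)*(-9*t^2 + 7*t + 2)/(t^2 - 6*t + 1)^2 + (7 - 18*t)/(t^2 - 6*t + 1)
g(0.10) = 6.37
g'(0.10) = 102.74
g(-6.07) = -5.01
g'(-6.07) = 0.34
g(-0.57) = -1.04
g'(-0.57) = 2.08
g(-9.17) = -5.85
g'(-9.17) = 0.21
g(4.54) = 26.96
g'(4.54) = 28.03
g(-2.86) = -3.48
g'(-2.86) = 0.67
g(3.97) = 15.87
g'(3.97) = 13.49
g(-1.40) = -2.24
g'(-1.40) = 1.10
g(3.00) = 7.25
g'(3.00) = 5.88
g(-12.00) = -6.35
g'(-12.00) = 0.15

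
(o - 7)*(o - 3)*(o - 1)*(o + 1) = o^4 - 10*o^3 + 20*o^2 + 10*o - 21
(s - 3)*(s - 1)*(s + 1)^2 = s^4 - 2*s^3 - 4*s^2 + 2*s + 3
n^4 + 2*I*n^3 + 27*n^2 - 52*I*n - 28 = (n - 2*I)^2*(n - I)*(n + 7*I)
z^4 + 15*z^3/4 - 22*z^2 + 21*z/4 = z*(z - 3)*(z - 1/4)*(z + 7)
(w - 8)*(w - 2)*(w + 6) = w^3 - 4*w^2 - 44*w + 96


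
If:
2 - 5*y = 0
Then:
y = 2/5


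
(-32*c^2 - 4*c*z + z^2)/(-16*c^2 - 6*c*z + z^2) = (4*c + z)/(2*c + z)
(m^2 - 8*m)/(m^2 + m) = (m - 8)/(m + 1)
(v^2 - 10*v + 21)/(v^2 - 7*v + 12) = (v - 7)/(v - 4)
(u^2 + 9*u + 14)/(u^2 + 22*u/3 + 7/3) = 3*(u + 2)/(3*u + 1)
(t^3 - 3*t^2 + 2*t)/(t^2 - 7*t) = (t^2 - 3*t + 2)/(t - 7)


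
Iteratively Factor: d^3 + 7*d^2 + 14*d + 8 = (d + 4)*(d^2 + 3*d + 2) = (d + 1)*(d + 4)*(d + 2)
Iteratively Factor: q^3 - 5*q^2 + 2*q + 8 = (q - 2)*(q^2 - 3*q - 4) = (q - 4)*(q - 2)*(q + 1)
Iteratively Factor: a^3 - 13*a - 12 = (a + 3)*(a^2 - 3*a - 4) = (a + 1)*(a + 3)*(a - 4)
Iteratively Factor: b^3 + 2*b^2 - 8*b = (b + 4)*(b^2 - 2*b) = b*(b + 4)*(b - 2)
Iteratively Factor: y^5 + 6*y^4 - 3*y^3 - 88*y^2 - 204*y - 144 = (y + 2)*(y^4 + 4*y^3 - 11*y^2 - 66*y - 72) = (y + 2)*(y + 3)*(y^3 + y^2 - 14*y - 24) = (y - 4)*(y + 2)*(y + 3)*(y^2 + 5*y + 6) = (y - 4)*(y + 2)^2*(y + 3)*(y + 3)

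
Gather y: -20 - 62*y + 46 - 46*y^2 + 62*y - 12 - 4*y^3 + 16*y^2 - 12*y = -4*y^3 - 30*y^2 - 12*y + 14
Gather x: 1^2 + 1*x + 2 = x + 3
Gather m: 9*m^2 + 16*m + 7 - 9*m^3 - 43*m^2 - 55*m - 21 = -9*m^3 - 34*m^2 - 39*m - 14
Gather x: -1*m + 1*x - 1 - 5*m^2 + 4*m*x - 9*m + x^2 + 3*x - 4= -5*m^2 - 10*m + x^2 + x*(4*m + 4) - 5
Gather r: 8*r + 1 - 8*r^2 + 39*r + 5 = -8*r^2 + 47*r + 6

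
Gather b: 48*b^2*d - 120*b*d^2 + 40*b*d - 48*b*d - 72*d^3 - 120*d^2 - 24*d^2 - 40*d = 48*b^2*d + b*(-120*d^2 - 8*d) - 72*d^3 - 144*d^2 - 40*d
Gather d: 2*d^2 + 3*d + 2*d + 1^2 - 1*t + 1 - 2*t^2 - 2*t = 2*d^2 + 5*d - 2*t^2 - 3*t + 2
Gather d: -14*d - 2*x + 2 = -14*d - 2*x + 2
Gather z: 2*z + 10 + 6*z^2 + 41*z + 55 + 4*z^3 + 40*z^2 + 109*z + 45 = 4*z^3 + 46*z^2 + 152*z + 110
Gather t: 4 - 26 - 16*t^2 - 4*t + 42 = -16*t^2 - 4*t + 20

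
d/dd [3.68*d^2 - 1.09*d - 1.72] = 7.36*d - 1.09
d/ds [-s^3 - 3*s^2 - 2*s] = -3*s^2 - 6*s - 2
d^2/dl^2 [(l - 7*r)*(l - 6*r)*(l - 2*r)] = 6*l - 30*r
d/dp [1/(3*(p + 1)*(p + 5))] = 2*(-p - 3)/(3*(p^4 + 12*p^3 + 46*p^2 + 60*p + 25))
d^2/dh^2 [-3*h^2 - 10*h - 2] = -6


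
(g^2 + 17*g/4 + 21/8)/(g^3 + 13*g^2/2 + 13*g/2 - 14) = (g + 3/4)/(g^2 + 3*g - 4)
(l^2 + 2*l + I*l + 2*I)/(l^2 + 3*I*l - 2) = (l + 2)/(l + 2*I)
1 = 1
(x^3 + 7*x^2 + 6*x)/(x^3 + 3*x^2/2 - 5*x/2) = 2*(x^2 + 7*x + 6)/(2*x^2 + 3*x - 5)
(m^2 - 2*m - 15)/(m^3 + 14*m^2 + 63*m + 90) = (m - 5)/(m^2 + 11*m + 30)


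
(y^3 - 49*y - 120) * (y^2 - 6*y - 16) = y^5 - 6*y^4 - 65*y^3 + 174*y^2 + 1504*y + 1920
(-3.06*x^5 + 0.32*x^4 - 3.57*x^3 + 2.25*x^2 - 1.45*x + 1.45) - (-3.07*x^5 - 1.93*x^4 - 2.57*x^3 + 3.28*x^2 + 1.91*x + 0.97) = 0.00999999999999979*x^5 + 2.25*x^4 - 1.0*x^3 - 1.03*x^2 - 3.36*x + 0.48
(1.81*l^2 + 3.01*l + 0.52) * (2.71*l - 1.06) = 4.9051*l^3 + 6.2385*l^2 - 1.7814*l - 0.5512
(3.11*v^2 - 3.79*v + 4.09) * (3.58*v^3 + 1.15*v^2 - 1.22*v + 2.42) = 11.1338*v^5 - 9.9917*v^4 + 6.4895*v^3 + 16.8535*v^2 - 14.1616*v + 9.8978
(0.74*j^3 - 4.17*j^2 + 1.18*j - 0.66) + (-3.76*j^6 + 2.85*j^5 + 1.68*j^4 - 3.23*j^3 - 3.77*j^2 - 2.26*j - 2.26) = -3.76*j^6 + 2.85*j^5 + 1.68*j^4 - 2.49*j^3 - 7.94*j^2 - 1.08*j - 2.92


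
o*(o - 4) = o^2 - 4*o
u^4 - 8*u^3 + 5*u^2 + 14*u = u*(u - 7)*(u - 2)*(u + 1)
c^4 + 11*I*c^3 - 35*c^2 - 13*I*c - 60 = (c - I)*(c + 3*I)*(c + 4*I)*(c + 5*I)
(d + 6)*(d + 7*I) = d^2 + 6*d + 7*I*d + 42*I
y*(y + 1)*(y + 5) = y^3 + 6*y^2 + 5*y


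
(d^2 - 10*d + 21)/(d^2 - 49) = (d - 3)/(d + 7)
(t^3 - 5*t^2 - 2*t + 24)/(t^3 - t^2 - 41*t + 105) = (t^2 - 2*t - 8)/(t^2 + 2*t - 35)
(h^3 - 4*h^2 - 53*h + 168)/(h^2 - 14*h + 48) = (h^2 + 4*h - 21)/(h - 6)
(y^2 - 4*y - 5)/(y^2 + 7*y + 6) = (y - 5)/(y + 6)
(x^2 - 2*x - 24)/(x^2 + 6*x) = (x^2 - 2*x - 24)/(x*(x + 6))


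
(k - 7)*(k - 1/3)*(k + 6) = k^3 - 4*k^2/3 - 125*k/3 + 14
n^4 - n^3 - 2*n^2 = n^2*(n - 2)*(n + 1)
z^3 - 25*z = z*(z - 5)*(z + 5)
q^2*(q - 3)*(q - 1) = q^4 - 4*q^3 + 3*q^2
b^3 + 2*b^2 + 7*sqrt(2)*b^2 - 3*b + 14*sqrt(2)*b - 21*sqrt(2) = (b - 1)*(b + 3)*(b + 7*sqrt(2))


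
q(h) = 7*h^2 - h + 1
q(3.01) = 61.41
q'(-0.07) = -1.98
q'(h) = 14*h - 1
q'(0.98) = 12.72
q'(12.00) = 167.00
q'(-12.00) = -169.00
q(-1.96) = 29.85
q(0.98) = 6.74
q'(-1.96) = -28.44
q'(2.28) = 30.92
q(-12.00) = 1021.00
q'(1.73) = 23.22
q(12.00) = 997.00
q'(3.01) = 41.14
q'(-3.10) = -44.40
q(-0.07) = 1.10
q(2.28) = 35.11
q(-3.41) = 85.81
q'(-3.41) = -48.74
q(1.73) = 20.22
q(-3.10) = 71.37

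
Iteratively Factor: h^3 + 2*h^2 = (h)*(h^2 + 2*h) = h^2*(h + 2)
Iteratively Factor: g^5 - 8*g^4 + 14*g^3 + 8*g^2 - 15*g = (g - 5)*(g^4 - 3*g^3 - g^2 + 3*g) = (g - 5)*(g - 3)*(g^3 - g) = (g - 5)*(g - 3)*(g + 1)*(g^2 - g) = g*(g - 5)*(g - 3)*(g + 1)*(g - 1)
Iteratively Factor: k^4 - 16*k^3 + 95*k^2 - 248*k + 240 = (k - 5)*(k^3 - 11*k^2 + 40*k - 48) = (k - 5)*(k - 4)*(k^2 - 7*k + 12) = (k - 5)*(k - 4)^2*(k - 3)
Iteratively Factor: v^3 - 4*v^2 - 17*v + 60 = (v - 5)*(v^2 + v - 12) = (v - 5)*(v + 4)*(v - 3)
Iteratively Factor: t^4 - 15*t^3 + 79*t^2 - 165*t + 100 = (t - 5)*(t^3 - 10*t^2 + 29*t - 20) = (t - 5)^2*(t^2 - 5*t + 4) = (t - 5)^2*(t - 1)*(t - 4)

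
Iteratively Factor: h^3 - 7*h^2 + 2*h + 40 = (h - 5)*(h^2 - 2*h - 8) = (h - 5)*(h - 4)*(h + 2)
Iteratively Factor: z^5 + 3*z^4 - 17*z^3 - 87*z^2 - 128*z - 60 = (z - 5)*(z^4 + 8*z^3 + 23*z^2 + 28*z + 12) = (z - 5)*(z + 2)*(z^3 + 6*z^2 + 11*z + 6) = (z - 5)*(z + 2)^2*(z^2 + 4*z + 3) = (z - 5)*(z + 2)^2*(z + 3)*(z + 1)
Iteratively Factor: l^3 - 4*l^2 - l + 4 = (l - 1)*(l^2 - 3*l - 4) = (l - 1)*(l + 1)*(l - 4)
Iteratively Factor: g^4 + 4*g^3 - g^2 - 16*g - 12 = (g + 2)*(g^3 + 2*g^2 - 5*g - 6) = (g + 1)*(g + 2)*(g^2 + g - 6) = (g + 1)*(g + 2)*(g + 3)*(g - 2)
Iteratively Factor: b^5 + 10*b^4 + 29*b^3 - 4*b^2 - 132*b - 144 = (b + 3)*(b^4 + 7*b^3 + 8*b^2 - 28*b - 48) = (b + 2)*(b + 3)*(b^3 + 5*b^2 - 2*b - 24) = (b + 2)*(b + 3)^2*(b^2 + 2*b - 8) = (b + 2)*(b + 3)^2*(b + 4)*(b - 2)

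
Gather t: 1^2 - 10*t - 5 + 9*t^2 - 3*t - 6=9*t^2 - 13*t - 10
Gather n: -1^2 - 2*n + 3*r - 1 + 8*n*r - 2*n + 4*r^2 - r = n*(8*r - 4) + 4*r^2 + 2*r - 2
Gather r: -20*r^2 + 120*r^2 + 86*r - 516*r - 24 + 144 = 100*r^2 - 430*r + 120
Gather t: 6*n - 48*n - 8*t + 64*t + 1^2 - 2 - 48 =-42*n + 56*t - 49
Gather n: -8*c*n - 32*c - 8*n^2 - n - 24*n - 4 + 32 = -32*c - 8*n^2 + n*(-8*c - 25) + 28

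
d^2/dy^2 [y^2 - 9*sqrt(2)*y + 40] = 2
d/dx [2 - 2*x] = -2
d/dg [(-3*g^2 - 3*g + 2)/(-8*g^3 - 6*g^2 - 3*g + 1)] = 3*(-8*g^4 - 16*g^3 + 13*g^2 + 6*g + 1)/(64*g^6 + 96*g^5 + 84*g^4 + 20*g^3 - 3*g^2 - 6*g + 1)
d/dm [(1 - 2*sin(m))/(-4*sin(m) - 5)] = 14*cos(m)/(4*sin(m) + 5)^2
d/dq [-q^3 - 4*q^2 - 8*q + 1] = -3*q^2 - 8*q - 8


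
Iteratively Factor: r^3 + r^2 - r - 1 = (r + 1)*(r^2 - 1) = (r - 1)*(r + 1)*(r + 1)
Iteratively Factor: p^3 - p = (p)*(p^2 - 1) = p*(p - 1)*(p + 1)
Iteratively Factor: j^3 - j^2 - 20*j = (j + 4)*(j^2 - 5*j) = j*(j + 4)*(j - 5)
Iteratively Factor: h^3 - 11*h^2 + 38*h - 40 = (h - 2)*(h^2 - 9*h + 20) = (h - 5)*(h - 2)*(h - 4)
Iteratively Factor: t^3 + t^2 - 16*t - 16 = (t + 1)*(t^2 - 16) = (t - 4)*(t + 1)*(t + 4)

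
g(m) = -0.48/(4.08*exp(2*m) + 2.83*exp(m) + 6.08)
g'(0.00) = 0.03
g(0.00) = -0.04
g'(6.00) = 0.00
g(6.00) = 0.00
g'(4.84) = 0.00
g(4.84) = -0.00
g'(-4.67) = 0.00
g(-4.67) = -0.08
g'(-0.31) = 0.03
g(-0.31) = -0.05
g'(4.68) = 0.00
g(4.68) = -0.00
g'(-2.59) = 0.00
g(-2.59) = -0.08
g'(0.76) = 0.02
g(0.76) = -0.02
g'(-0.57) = 0.03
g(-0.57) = -0.05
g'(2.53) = 0.00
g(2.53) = -0.00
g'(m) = -0.48*(-8.16*exp(2*m) - 2.83*exp(m))/(4.08*exp(2*m) + 2.83*exp(m) + 6.08)^2 = (3.9168*exp(m) + 1.3584)*exp(m)/(4.08*exp(2*m) + 2.83*exp(m) + 6.08)^2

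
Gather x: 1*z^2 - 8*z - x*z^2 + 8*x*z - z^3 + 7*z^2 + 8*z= x*(-z^2 + 8*z) - z^3 + 8*z^2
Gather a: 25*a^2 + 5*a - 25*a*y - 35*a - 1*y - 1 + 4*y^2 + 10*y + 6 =25*a^2 + a*(-25*y - 30) + 4*y^2 + 9*y + 5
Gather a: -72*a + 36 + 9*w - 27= -72*a + 9*w + 9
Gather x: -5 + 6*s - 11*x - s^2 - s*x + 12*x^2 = -s^2 + 6*s + 12*x^2 + x*(-s - 11) - 5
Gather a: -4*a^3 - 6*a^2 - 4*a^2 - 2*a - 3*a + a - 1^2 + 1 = -4*a^3 - 10*a^2 - 4*a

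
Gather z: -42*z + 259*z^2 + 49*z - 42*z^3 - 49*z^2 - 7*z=-42*z^3 + 210*z^2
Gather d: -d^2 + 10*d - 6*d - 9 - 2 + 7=-d^2 + 4*d - 4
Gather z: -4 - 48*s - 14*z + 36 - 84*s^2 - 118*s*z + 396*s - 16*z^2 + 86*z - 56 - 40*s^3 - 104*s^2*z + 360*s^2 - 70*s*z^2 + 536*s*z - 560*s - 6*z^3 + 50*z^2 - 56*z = -40*s^3 + 276*s^2 - 212*s - 6*z^3 + z^2*(34 - 70*s) + z*(-104*s^2 + 418*s + 16) - 24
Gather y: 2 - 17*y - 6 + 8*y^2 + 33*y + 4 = 8*y^2 + 16*y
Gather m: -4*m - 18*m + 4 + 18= 22 - 22*m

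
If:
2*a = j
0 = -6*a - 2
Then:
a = -1/3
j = -2/3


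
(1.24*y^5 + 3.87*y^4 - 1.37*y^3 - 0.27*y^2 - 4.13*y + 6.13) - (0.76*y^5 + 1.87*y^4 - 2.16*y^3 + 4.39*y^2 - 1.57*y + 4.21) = 0.48*y^5 + 2.0*y^4 + 0.79*y^3 - 4.66*y^2 - 2.56*y + 1.92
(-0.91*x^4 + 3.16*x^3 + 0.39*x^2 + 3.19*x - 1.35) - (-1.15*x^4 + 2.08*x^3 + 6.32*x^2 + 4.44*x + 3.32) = 0.24*x^4 + 1.08*x^3 - 5.93*x^2 - 1.25*x - 4.67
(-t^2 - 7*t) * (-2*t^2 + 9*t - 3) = 2*t^4 + 5*t^3 - 60*t^2 + 21*t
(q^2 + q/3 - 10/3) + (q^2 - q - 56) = 2*q^2 - 2*q/3 - 178/3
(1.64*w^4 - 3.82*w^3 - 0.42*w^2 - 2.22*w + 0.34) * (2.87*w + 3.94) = 4.7068*w^5 - 4.5018*w^4 - 16.2562*w^3 - 8.0262*w^2 - 7.771*w + 1.3396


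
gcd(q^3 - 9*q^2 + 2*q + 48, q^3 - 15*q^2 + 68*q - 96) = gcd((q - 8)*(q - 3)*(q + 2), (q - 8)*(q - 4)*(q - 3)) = q^2 - 11*q + 24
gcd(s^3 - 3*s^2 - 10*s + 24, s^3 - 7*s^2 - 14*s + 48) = s^2 + s - 6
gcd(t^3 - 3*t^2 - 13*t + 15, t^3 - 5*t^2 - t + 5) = t^2 - 6*t + 5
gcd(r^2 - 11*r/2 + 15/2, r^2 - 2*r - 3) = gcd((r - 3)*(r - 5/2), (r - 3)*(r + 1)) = r - 3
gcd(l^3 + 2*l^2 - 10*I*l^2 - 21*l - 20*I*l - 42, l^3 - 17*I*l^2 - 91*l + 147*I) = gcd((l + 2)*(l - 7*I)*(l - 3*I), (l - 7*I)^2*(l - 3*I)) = l^2 - 10*I*l - 21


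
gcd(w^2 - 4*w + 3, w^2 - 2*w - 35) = 1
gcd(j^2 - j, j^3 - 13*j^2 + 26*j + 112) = 1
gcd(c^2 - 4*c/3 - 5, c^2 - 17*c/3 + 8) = c - 3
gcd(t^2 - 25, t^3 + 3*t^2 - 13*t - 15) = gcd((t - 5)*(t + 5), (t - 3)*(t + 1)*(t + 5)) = t + 5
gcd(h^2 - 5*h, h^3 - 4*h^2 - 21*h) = h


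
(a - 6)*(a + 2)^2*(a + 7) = a^4 + 5*a^3 - 34*a^2 - 164*a - 168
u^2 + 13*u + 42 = (u + 6)*(u + 7)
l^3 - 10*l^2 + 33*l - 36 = (l - 4)*(l - 3)^2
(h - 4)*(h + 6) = h^2 + 2*h - 24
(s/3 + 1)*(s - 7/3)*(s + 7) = s^3/3 + 23*s^2/9 - 7*s/9 - 49/3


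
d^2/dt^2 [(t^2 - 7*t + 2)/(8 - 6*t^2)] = (63*t^3 - 90*t^2 + 252*t - 40)/(27*t^6 - 108*t^4 + 144*t^2 - 64)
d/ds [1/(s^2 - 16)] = -2*s/(s^2 - 16)^2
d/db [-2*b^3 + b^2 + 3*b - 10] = -6*b^2 + 2*b + 3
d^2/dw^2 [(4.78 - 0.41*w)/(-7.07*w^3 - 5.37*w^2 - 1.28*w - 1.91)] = (122.962854*w^5 - 2773.73775*w^4 - 2887.406446*w^3 - 1153.023024*w^2 + 164.919786*w + 80.386212)/(353.393243*w^9 + 805.256739*w^8 + 803.572665*w^7 + 732.845742*w^6 + 580.573374*w^5 + 295.338477*w^4 + 158.244809*w^3 + 68.158923*w^2 + 14.008704*w + 6.967871)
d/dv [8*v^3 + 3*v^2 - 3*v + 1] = 24*v^2 + 6*v - 3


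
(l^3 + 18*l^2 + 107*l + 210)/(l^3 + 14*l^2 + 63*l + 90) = (l + 7)/(l + 3)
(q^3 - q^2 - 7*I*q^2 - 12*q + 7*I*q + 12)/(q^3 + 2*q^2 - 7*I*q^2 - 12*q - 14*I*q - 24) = (q - 1)/(q + 2)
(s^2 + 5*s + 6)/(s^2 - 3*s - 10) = (s + 3)/(s - 5)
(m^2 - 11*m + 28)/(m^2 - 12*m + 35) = (m - 4)/(m - 5)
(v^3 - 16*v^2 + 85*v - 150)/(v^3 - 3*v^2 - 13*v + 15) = (v^2 - 11*v + 30)/(v^2 + 2*v - 3)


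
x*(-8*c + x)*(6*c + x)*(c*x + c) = -48*c^3*x^2 - 48*c^3*x - 2*c^2*x^3 - 2*c^2*x^2 + c*x^4 + c*x^3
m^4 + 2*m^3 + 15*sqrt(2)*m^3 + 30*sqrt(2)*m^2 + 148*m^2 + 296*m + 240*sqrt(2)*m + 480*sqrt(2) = (m + 2)*(m + 4*sqrt(2))*(m + 5*sqrt(2))*(m + 6*sqrt(2))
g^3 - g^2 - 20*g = g*(g - 5)*(g + 4)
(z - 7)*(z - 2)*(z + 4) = z^3 - 5*z^2 - 22*z + 56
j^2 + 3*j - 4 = (j - 1)*(j + 4)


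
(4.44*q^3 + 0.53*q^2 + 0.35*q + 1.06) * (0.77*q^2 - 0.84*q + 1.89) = 3.4188*q^5 - 3.3215*q^4 + 8.2159*q^3 + 1.5239*q^2 - 0.2289*q + 2.0034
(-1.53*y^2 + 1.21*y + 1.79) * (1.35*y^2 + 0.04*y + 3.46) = -2.0655*y^4 + 1.5723*y^3 - 2.8289*y^2 + 4.2582*y + 6.1934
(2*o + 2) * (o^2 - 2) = 2*o^3 + 2*o^2 - 4*o - 4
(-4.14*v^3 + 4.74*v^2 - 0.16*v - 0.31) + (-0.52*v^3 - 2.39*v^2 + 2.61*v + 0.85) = -4.66*v^3 + 2.35*v^2 + 2.45*v + 0.54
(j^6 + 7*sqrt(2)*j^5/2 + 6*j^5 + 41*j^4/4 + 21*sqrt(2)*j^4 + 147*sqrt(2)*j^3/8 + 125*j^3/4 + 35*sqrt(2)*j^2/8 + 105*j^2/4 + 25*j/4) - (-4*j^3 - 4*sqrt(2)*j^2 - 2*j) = j^6 + 7*sqrt(2)*j^5/2 + 6*j^5 + 41*j^4/4 + 21*sqrt(2)*j^4 + 147*sqrt(2)*j^3/8 + 141*j^3/4 + 67*sqrt(2)*j^2/8 + 105*j^2/4 + 33*j/4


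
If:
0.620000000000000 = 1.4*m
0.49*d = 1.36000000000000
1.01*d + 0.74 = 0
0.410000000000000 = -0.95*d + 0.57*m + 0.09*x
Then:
No Solution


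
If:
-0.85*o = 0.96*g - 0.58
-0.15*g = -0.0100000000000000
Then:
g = 0.07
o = 0.61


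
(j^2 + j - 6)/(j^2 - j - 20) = (-j^2 - j + 6)/(-j^2 + j + 20)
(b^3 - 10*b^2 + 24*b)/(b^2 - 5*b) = (b^2 - 10*b + 24)/(b - 5)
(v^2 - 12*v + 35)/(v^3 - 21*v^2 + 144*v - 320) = (v - 7)/(v^2 - 16*v + 64)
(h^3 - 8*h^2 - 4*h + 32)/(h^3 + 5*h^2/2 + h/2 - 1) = 2*(h^2 - 10*h + 16)/(2*h^2 + h - 1)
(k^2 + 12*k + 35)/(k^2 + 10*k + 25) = (k + 7)/(k + 5)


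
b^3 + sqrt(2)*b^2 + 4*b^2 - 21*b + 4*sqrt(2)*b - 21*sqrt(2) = (b - 3)*(b + 7)*(b + sqrt(2))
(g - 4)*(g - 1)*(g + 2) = g^3 - 3*g^2 - 6*g + 8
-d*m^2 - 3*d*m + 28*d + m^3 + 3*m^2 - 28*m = (-d + m)*(m - 4)*(m + 7)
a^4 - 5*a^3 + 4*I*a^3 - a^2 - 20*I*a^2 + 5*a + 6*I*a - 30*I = (a - 5)*(a - I)*(a + 2*I)*(a + 3*I)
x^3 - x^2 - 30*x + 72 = (x - 4)*(x - 3)*(x + 6)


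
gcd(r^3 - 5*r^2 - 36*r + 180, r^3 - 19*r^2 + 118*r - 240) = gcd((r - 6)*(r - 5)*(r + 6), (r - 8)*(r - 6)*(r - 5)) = r^2 - 11*r + 30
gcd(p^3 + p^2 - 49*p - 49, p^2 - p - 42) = p - 7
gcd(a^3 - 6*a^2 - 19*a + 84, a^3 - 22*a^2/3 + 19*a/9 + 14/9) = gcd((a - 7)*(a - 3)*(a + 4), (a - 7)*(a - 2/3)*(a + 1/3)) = a - 7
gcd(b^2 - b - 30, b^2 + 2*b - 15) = b + 5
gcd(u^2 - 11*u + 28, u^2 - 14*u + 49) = u - 7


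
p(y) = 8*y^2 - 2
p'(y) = 16*y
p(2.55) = 50.02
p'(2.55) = 40.80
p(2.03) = 30.97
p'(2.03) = 32.48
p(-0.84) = 3.64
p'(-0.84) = -13.44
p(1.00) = 6.00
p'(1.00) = 16.00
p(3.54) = 98.25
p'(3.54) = 56.64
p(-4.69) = 173.97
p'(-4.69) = -75.04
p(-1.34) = 12.36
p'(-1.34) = -21.44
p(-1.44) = 14.59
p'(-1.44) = -23.04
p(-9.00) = 646.00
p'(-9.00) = -144.00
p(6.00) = 286.00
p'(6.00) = 96.00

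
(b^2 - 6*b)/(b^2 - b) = (b - 6)/(b - 1)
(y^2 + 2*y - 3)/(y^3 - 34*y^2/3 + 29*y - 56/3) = 3*(y + 3)/(3*y^2 - 31*y + 56)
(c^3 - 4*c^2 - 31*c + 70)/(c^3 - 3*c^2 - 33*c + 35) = (c - 2)/(c - 1)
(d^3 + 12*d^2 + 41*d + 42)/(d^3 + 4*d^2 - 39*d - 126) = (d + 2)/(d - 6)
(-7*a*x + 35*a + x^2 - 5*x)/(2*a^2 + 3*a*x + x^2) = (-7*a*x + 35*a + x^2 - 5*x)/(2*a^2 + 3*a*x + x^2)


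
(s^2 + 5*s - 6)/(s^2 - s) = (s + 6)/s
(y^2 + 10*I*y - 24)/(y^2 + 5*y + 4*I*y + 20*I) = (y + 6*I)/(y + 5)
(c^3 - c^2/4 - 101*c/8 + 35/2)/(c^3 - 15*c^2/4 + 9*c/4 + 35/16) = 2*(c + 4)/(2*c + 1)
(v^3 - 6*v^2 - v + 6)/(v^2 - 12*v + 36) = (v^2 - 1)/(v - 6)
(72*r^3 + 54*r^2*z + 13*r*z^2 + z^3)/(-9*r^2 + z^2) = (24*r^2 + 10*r*z + z^2)/(-3*r + z)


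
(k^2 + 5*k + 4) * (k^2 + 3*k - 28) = k^4 + 8*k^3 - 9*k^2 - 128*k - 112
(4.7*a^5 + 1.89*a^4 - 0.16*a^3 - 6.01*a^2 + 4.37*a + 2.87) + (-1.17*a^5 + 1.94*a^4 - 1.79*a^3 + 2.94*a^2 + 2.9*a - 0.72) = 3.53*a^5 + 3.83*a^4 - 1.95*a^3 - 3.07*a^2 + 7.27*a + 2.15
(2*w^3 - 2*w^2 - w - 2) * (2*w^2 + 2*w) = 4*w^5 - 6*w^3 - 6*w^2 - 4*w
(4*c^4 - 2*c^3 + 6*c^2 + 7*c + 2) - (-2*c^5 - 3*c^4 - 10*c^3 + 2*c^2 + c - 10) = 2*c^5 + 7*c^4 + 8*c^3 + 4*c^2 + 6*c + 12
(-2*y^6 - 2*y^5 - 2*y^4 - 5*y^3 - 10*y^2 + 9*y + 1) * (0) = 0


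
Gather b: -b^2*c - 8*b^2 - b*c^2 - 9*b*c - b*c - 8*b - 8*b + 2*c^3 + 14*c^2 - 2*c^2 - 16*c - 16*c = b^2*(-c - 8) + b*(-c^2 - 10*c - 16) + 2*c^3 + 12*c^2 - 32*c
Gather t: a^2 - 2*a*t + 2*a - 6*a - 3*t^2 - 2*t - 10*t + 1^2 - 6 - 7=a^2 - 4*a - 3*t^2 + t*(-2*a - 12) - 12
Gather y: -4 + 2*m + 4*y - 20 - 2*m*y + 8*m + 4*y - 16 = 10*m + y*(8 - 2*m) - 40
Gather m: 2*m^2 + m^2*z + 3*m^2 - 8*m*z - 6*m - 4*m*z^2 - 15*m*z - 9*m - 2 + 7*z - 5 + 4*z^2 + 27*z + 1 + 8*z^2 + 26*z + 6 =m^2*(z + 5) + m*(-4*z^2 - 23*z - 15) + 12*z^2 + 60*z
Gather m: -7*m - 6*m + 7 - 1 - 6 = -13*m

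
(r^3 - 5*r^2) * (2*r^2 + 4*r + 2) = 2*r^5 - 6*r^4 - 18*r^3 - 10*r^2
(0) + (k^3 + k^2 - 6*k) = k^3 + k^2 - 6*k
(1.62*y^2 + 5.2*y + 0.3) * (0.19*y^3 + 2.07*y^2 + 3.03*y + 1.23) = 0.3078*y^5 + 4.3414*y^4 + 15.7296*y^3 + 18.3696*y^2 + 7.305*y + 0.369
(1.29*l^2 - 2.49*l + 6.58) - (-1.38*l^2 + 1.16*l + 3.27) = 2.67*l^2 - 3.65*l + 3.31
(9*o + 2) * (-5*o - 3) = -45*o^2 - 37*o - 6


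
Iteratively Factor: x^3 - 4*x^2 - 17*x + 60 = (x + 4)*(x^2 - 8*x + 15) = (x - 5)*(x + 4)*(x - 3)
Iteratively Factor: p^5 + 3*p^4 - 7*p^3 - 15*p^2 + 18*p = (p)*(p^4 + 3*p^3 - 7*p^2 - 15*p + 18) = p*(p - 1)*(p^3 + 4*p^2 - 3*p - 18) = p*(p - 1)*(p + 3)*(p^2 + p - 6) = p*(p - 1)*(p + 3)^2*(p - 2)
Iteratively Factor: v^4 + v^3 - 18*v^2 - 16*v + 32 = (v - 1)*(v^3 + 2*v^2 - 16*v - 32) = (v - 1)*(v + 4)*(v^2 - 2*v - 8) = (v - 4)*(v - 1)*(v + 4)*(v + 2)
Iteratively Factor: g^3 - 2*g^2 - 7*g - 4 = (g - 4)*(g^2 + 2*g + 1) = (g - 4)*(g + 1)*(g + 1)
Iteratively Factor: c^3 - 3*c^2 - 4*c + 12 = (c + 2)*(c^2 - 5*c + 6) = (c - 3)*(c + 2)*(c - 2)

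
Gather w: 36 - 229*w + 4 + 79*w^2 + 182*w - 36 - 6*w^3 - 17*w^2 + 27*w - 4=-6*w^3 + 62*w^2 - 20*w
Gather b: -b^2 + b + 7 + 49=-b^2 + b + 56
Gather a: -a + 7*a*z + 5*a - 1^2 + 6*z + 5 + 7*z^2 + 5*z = a*(7*z + 4) + 7*z^2 + 11*z + 4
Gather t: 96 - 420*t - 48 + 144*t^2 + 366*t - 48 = 144*t^2 - 54*t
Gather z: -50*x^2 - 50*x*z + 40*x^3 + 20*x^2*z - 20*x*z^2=40*x^3 - 50*x^2 - 20*x*z^2 + z*(20*x^2 - 50*x)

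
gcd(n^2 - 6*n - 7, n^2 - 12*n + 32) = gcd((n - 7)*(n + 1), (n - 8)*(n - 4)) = 1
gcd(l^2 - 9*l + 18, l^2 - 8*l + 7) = 1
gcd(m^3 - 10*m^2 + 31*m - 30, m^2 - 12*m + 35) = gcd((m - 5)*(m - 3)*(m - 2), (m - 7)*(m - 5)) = m - 5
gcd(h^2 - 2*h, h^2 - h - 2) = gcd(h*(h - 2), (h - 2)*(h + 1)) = h - 2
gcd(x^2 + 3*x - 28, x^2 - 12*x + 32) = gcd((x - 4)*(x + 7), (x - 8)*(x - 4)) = x - 4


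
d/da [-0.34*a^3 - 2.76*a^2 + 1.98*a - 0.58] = -1.02*a^2 - 5.52*a + 1.98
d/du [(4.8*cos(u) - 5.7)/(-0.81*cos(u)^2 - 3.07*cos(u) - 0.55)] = (-3.888*cos(u)^2 + 9.234*cos(u) + 20.139)*sin(u)/(0.6561*cos(u)^4 + 4.9734*cos(u)^3 + 10.3159*cos(u)^2 + 3.377*cos(u) + 0.3025)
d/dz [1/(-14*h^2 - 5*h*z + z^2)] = (5*h - 2*z)/(14*h^2 + 5*h*z - z^2)^2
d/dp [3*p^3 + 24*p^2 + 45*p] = 9*p^2 + 48*p + 45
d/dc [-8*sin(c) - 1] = -8*cos(c)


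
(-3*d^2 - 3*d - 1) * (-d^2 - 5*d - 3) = 3*d^4 + 18*d^3 + 25*d^2 + 14*d + 3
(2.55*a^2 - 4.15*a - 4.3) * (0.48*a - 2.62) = 1.224*a^3 - 8.673*a^2 + 8.809*a + 11.266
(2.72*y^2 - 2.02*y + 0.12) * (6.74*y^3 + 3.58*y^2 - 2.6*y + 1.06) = 18.3328*y^5 - 3.8772*y^4 - 13.4948*y^3 + 8.5648*y^2 - 2.4532*y + 0.1272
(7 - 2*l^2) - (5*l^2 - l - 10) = -7*l^2 + l + 17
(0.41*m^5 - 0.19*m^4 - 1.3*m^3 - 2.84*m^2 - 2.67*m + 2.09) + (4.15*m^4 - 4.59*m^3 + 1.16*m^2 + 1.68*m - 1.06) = 0.41*m^5 + 3.96*m^4 - 5.89*m^3 - 1.68*m^2 - 0.99*m + 1.03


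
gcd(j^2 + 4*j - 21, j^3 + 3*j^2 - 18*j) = j - 3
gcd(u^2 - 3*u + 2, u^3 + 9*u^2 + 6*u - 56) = u - 2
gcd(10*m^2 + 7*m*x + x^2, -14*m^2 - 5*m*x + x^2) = 2*m + x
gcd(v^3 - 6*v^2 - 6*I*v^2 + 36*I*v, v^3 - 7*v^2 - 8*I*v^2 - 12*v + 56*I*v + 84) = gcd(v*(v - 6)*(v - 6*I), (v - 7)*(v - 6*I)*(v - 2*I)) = v - 6*I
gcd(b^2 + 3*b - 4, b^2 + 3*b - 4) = b^2 + 3*b - 4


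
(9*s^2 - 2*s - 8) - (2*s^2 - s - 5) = 7*s^2 - s - 3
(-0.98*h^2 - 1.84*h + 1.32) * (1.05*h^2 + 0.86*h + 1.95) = -1.029*h^4 - 2.7748*h^3 - 2.1074*h^2 - 2.4528*h + 2.574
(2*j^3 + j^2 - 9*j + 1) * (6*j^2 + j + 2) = 12*j^5 + 8*j^4 - 49*j^3 - j^2 - 17*j + 2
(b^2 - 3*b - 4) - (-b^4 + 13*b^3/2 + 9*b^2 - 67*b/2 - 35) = b^4 - 13*b^3/2 - 8*b^2 + 61*b/2 + 31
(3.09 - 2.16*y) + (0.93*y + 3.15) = 6.24 - 1.23*y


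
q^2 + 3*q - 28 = (q - 4)*(q + 7)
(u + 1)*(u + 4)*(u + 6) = u^3 + 11*u^2 + 34*u + 24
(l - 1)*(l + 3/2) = l^2 + l/2 - 3/2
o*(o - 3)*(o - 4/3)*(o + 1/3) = o^4 - 4*o^3 + 23*o^2/9 + 4*o/3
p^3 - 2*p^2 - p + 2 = (p - 2)*(p - 1)*(p + 1)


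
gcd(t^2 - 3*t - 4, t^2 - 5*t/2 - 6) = t - 4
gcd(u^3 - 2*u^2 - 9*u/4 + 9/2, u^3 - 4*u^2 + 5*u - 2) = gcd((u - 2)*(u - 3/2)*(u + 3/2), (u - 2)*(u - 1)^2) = u - 2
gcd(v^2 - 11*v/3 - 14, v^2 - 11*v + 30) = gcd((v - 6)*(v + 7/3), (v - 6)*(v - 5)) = v - 6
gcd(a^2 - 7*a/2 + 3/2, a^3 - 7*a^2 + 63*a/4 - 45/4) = a - 3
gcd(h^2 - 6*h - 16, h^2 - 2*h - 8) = h + 2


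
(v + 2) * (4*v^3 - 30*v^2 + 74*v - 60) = 4*v^4 - 22*v^3 + 14*v^2 + 88*v - 120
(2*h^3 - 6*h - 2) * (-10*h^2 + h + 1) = -20*h^5 + 2*h^4 + 62*h^3 + 14*h^2 - 8*h - 2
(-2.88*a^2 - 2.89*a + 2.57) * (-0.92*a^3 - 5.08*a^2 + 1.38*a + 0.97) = 2.6496*a^5 + 17.2892*a^4 + 8.3424*a^3 - 19.8374*a^2 + 0.743299999999999*a + 2.4929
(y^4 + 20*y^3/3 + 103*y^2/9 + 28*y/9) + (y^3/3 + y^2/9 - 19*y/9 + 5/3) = y^4 + 7*y^3 + 104*y^2/9 + y + 5/3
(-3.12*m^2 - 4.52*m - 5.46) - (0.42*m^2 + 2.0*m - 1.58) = -3.54*m^2 - 6.52*m - 3.88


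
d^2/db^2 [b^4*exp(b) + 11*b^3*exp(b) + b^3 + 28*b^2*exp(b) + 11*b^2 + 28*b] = b^4*exp(b) + 19*b^3*exp(b) + 106*b^2*exp(b) + 178*b*exp(b) + 6*b + 56*exp(b) + 22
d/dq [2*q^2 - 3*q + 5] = 4*q - 3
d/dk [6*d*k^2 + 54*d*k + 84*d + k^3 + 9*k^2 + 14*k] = 12*d*k + 54*d + 3*k^2 + 18*k + 14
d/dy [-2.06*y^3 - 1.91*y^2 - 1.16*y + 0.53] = -6.18*y^2 - 3.82*y - 1.16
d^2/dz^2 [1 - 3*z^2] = -6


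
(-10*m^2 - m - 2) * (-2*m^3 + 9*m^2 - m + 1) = 20*m^5 - 88*m^4 + 5*m^3 - 27*m^2 + m - 2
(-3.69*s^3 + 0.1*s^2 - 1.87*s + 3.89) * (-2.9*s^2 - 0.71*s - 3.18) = 10.701*s^5 + 2.3299*s^4 + 17.0862*s^3 - 10.2713*s^2 + 3.1847*s - 12.3702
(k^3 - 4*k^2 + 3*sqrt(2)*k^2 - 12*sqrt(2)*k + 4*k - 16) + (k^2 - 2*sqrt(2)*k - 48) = k^3 - 3*k^2 + 3*sqrt(2)*k^2 - 14*sqrt(2)*k + 4*k - 64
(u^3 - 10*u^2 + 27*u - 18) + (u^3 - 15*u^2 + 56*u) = 2*u^3 - 25*u^2 + 83*u - 18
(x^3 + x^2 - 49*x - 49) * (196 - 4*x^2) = -4*x^5 - 4*x^4 + 392*x^3 + 392*x^2 - 9604*x - 9604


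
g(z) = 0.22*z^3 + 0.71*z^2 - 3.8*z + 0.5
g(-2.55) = 11.16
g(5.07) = 28.16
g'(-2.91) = -2.34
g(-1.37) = 6.47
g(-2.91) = 12.15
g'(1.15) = -1.29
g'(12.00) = 108.28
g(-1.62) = 7.58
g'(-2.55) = -3.13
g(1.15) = -2.60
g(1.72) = -2.82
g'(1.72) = 0.59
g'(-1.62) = -4.37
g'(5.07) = 20.36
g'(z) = 0.66*z^2 + 1.42*z - 3.8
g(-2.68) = 11.55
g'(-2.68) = -2.87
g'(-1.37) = -4.51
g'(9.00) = 62.44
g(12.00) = 437.30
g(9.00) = 184.19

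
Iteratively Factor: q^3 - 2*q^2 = (q)*(q^2 - 2*q) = q*(q - 2)*(q)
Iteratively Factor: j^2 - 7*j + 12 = (j - 3)*(j - 4)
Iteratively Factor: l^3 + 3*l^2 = (l)*(l^2 + 3*l) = l^2*(l + 3)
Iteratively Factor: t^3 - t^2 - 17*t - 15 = (t + 1)*(t^2 - 2*t - 15) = (t + 1)*(t + 3)*(t - 5)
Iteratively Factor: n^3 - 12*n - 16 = (n + 2)*(n^2 - 2*n - 8) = (n + 2)^2*(n - 4)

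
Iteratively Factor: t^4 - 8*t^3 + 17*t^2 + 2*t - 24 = (t - 3)*(t^3 - 5*t^2 + 2*t + 8) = (t - 4)*(t - 3)*(t^2 - t - 2) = (t - 4)*(t - 3)*(t + 1)*(t - 2)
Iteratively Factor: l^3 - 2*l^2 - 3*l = (l + 1)*(l^2 - 3*l) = (l - 3)*(l + 1)*(l)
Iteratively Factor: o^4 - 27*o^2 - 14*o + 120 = (o - 2)*(o^3 + 2*o^2 - 23*o - 60) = (o - 5)*(o - 2)*(o^2 + 7*o + 12) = (o - 5)*(o - 2)*(o + 3)*(o + 4)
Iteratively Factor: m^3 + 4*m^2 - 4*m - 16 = (m + 2)*(m^2 + 2*m - 8) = (m - 2)*(m + 2)*(m + 4)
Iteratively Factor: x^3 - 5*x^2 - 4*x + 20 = (x - 2)*(x^2 - 3*x - 10) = (x - 5)*(x - 2)*(x + 2)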